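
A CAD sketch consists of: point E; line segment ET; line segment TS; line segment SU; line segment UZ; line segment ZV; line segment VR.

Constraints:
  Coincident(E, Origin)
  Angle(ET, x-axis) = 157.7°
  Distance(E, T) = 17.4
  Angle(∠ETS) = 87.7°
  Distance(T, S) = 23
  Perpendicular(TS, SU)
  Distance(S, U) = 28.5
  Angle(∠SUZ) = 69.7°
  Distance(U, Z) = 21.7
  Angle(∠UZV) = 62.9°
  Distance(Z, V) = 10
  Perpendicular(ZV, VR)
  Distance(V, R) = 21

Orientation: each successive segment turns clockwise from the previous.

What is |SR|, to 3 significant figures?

29.7

E is at the origin; ET runs at 157.7° with length 17.4, so T = (-16.1, 6.60). ∠ETS = 87.7° gives TS at 65.4° from the x-axis; with |TS| = 23.0, S = (-6.52, 27.5). The perpendicularity gives SU at right angles to TS, so SU runs at -24.6°; with |SU| = 28.5, U = (19.4, 15.7). ∠SUZ = 69.7° gives UZ at -135° from the x-axis; with |UZ| = 21.7, Z = (4.07, 0.280). ∠UZV = 62.9° gives ZV at 108° from the x-axis; with |ZV| = 10.0, V = (0.981, 9.79). The perpendicularity gives VR at right angles to ZV, so VR runs at 18.0°; with |VR| = 21.0, R = (21.0, 16.3). Then |SR| = |R − S| = 29.7.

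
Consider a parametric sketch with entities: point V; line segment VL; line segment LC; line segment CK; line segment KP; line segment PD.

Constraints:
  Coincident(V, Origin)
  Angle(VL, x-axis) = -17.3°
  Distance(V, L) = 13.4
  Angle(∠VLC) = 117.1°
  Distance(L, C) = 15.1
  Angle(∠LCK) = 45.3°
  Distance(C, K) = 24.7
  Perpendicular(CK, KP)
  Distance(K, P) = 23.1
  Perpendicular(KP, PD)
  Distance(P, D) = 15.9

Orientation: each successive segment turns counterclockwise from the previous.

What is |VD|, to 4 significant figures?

21.97

V is at the origin; VL runs at -17.3° with length 13.4, so L = (12.79, -3.985). ∠VLC = 117.1° gives LC at 45.60° from the x-axis; with |LC| = 15.1, C = (23.36, 6.804). ∠LCK = 45.3° gives CK at -179.7° from the x-axis; with |CK| = 24.7, K = (-1.341, 6.674). CK ⟂ KP, so KP runs at -89.70°; with |KP| = 23.1, P = (-1.220, -16.43). The perpendicularity gives PD at right angles to KP, so PD runs at 0.3000°; with |PD| = 15.9, D = (14.68, -16.34). Then |VD| = |D − V| = 21.97.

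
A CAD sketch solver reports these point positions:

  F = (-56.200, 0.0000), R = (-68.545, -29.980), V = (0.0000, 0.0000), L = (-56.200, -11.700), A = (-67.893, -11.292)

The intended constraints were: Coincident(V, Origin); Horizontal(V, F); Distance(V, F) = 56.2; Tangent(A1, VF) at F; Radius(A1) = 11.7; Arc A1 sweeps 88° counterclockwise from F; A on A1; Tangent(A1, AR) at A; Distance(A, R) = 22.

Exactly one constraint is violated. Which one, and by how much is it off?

Distance(A, R) = 22 — off by 3.30.

V = (0.00, 0.00) ✓; V.y = 0.00, F.y = 0.00 ✓; |VF| = 56.20 ✓; ∠(LF, FV) = 90.00° ✓; |LF| = 11.70 ✓; bearing(L→A) − bearing(L→F) = 88.00° ✓; |LA| = 11.70 ✓; ∠(LA, AR) = 90.00° ✓; |AR| = 18.70 ✗.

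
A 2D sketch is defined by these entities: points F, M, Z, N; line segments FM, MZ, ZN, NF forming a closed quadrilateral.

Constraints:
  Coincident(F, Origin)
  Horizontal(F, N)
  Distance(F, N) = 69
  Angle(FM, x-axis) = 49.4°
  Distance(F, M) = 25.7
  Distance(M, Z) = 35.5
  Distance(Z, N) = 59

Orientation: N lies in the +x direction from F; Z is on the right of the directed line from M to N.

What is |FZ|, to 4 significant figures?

19.83

F is at the origin; FN is horizontal with |FN| = 69.0 and N in +x, so N = (69.0, 0). FM runs at 49.4° with |FM| = 25.7, so M = (16.72, 19.51). Z is determined by |MZ| = 35.5 and |ZN| = 59.0 together: it lies at the intersection of circle(M, 35.5) and circle(N, 59.0). With |MN| = 55.80, the foot of the radical line on MN is 7.999 from M and the perpendicular offset is √(35.5² − 7.999²) = 34.59. Taking the right-of-MN solution: Z = (12.12, -15.69).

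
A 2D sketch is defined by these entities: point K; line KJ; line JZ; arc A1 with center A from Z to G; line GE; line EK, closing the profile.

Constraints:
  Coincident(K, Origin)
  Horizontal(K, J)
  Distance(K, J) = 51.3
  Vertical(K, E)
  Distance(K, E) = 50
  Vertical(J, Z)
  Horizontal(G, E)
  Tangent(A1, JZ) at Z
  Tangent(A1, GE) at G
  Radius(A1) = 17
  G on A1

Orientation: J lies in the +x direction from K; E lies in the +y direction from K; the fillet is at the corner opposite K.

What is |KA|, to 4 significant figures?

47.60

K is at the origin; KJ is horizontal with |KJ| = 51.3 and J on the +x side, so J = (51.30, 0.000). KE is vertical with |KE| = 50.0 and E on the +y side, so E = (0.000, 50.00). The virtual corner opposite K is at (51.30, 50.00). Since A1 is tangent to JZ there, AZ ⟂ JZ and since A1 is tangent to GE there, AG ⟂ GE, with radius 17.0, so the center A sits 17.0 in from both sides at A = (34.30, 33.00). Then |KA| = |A − K| = 47.60.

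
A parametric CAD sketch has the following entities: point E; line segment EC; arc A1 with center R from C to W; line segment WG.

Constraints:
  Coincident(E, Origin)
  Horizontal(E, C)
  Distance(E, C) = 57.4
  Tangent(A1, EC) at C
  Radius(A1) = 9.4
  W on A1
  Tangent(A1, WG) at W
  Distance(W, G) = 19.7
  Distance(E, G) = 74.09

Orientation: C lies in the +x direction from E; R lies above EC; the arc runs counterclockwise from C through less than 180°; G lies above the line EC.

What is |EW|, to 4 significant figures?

67.31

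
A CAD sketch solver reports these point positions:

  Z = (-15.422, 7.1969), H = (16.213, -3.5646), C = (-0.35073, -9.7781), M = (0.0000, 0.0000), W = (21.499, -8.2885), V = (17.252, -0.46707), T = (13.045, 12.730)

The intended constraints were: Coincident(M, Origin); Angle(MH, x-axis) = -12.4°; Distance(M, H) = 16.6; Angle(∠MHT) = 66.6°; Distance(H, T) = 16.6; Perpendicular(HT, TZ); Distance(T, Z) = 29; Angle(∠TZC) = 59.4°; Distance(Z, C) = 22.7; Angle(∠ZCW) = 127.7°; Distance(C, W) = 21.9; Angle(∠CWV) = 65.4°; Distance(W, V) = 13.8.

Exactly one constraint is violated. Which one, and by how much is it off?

Distance(W, V) = 13.8 — off by 4.90.

M = (0.00, 0.00) ✓; MH at -12.40° ✓; |MH| = 16.60 ✓; ∠MHT = 66.60° ✓; |HT| = 16.60 ✓; ∠(HT, TZ) = 90.00° ✓; |TZ| = 29.00 ✓; ∠TZC = 59.40° ✓; |ZC| = 22.70 ✓; ∠ZCW = 127.7° ✓; |CW| = 21.90 ✓; ∠CWV = 65.40° ✓; |WV| = 8.900 ✗.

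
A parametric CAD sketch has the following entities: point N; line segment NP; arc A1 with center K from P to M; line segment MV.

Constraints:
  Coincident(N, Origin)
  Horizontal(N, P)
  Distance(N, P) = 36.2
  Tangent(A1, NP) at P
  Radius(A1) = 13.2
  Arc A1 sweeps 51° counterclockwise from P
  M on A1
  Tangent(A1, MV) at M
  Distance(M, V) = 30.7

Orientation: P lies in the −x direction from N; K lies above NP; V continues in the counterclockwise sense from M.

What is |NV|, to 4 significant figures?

29.50

N is at the origin; NP is horizontal with |NP| = 36.2 and P on the −x side, so P = (-36.20, 0.000). The tangent condition forces KP to be normal to NP, so K = P + (0, 13.2) = (-36.20, 13.20). On A1, P sits at bearing -90° from K; a 51° counterclockwise sweep puts M at bearing -39°, so M = K + 13.2·(cos -39°, sin -39°) = (-25.94, 4.893). A1 meets MV tangentially, so KM is at right angles to MV, so MV runs along (−sin -39°, cos -39°); with |MV| = 30.7, V = (-6.622, 28.75). Then |NV| = |V − N| = 29.50.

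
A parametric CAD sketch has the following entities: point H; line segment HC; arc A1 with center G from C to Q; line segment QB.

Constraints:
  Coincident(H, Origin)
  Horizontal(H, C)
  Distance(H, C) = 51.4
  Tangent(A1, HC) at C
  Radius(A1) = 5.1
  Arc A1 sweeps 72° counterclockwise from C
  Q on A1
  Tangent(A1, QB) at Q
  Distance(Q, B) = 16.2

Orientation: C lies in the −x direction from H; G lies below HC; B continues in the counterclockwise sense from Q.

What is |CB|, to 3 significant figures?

21.3

H is at the origin; H and C share the same y with |HC| = 51.4 and C on the −x side, so C = (-51.4, 0.00). Tangency of A1 to HC means the radius GC is perpendicular to HC, so G = C + (0, -5.1) = (-51.4, -5.10). On A1, C sits at bearing 90° from G; a 72° counterclockwise sweep puts Q at bearing 162°, so Q = G + 5.1·(cos 162°, sin 162°) = (-56.3, -3.52). A1 meets QB tangentially, so GQ is at right angles to QB, so QB runs along (−sin 162°, cos 162°); with |QB| = 16.2, B = (-61.3, -18.9). Then |CB| = |B − C| = 21.3.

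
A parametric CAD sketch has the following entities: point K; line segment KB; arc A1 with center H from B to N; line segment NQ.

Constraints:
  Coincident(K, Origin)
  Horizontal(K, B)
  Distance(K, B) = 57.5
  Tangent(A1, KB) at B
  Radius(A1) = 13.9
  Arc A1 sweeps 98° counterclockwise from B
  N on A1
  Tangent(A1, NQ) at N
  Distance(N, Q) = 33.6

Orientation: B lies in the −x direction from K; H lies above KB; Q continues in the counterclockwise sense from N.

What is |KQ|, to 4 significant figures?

68.96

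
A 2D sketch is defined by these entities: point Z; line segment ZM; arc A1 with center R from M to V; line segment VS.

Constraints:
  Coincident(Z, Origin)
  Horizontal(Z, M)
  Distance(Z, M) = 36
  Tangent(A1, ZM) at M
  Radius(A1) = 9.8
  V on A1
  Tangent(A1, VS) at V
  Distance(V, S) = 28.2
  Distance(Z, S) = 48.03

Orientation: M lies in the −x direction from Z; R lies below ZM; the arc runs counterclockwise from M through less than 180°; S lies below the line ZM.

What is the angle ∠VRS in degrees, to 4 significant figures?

70.84°

Z is at the origin; Z and M share the same y with |ZM| = 36.0 and M on the −x side, so M = (-36.00, 0.000). Since A1 is tangent to ZM there, RM ⟂ ZM, so R = M + (0, -9.8) = (-36.00, -9.800). Since RV ⟂ VS (tangency), |RS| = √(9.8² + 28.2²) = 29.85 regardless of where V sits on A1. So S lies on both circle(Z, 48.03) and circle(R, 29.85); the below-ZM intersection is S = (-28.46, -38.69). V is the foot of the tangent from S: V = (-44.15, -15.25).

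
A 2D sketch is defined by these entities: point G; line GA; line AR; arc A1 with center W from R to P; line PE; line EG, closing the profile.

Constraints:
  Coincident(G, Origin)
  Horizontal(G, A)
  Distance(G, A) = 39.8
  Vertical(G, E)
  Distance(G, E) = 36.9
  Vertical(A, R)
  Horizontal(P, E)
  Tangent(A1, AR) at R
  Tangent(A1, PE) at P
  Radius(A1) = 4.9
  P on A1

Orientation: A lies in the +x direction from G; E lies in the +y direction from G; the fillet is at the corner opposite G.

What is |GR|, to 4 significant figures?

51.07

The virtual corner opposite G is at (39.80, 36.90). A1 meets AR tangentially, so WR is at right angles to AR and since A1 is tangent to PE there, WP ⟂ PE, with radius 4.9, so the center W sits 4.9 in from both sides at W = (34.90, 32.00). That places the tangent points at R = (39.80, 32.00) on AR and P = (34.90, 36.90) on PE. Then |GR| = |R − G| = 51.07.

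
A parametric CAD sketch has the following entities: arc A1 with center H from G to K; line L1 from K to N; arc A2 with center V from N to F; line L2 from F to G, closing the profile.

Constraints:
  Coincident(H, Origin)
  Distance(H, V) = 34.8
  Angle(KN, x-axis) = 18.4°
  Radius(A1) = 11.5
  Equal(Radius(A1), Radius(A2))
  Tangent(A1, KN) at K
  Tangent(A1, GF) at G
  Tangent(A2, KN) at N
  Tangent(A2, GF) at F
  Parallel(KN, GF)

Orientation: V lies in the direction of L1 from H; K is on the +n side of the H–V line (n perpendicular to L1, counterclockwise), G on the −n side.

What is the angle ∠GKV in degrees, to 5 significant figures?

71.713°

The slot axis is L1's direction at 18.4°, so u = (cos 18.4°, sin 18.4°) = (0.94888, 0.31565) and n = (−sin 18.4°, cos 18.4°) = (-0.31565, 0.94888). H is at the origin and V lies 34.8 along u from H, so V = 34.8·u = (33.021, 10.985). Tangency of A1 to both parallel lines with radius 11.5 puts K and G at H ± 11.5·n: K = (-3.6300, 10.912), G = (3.6300, -10.912). Then cos ∠GKV = KG·KV / (|KG||KV|), giving 71.713°.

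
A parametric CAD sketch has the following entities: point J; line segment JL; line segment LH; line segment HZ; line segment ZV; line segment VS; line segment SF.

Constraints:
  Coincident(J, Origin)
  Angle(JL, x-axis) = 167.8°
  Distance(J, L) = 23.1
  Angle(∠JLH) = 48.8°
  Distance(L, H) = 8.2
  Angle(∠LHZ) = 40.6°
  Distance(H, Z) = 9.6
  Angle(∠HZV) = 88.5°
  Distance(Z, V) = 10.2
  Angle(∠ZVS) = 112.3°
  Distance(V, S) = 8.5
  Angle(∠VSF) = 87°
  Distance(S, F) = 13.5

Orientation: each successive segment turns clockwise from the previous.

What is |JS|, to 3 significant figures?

31.3

∠HZV = 88.5° gives ZV at 166° from the x-axis; with |ZV| = 10.2, V = (-28.0, 2.93). ∠ZVS = 112.3° gives VS at 98.0° from the x-axis; with |VS| = 8.5, S = (-29.2, 11.3). Then |JS| = |S − J| = 31.3.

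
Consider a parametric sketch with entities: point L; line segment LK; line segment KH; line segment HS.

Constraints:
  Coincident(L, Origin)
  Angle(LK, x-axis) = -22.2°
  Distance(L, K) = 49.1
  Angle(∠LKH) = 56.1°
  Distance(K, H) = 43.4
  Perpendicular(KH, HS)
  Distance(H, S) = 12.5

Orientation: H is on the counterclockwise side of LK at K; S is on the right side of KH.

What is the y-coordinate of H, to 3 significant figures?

23.9

L is at the origin; LK runs at -22.2° with length 49.1, so K = 49.1·(cos -22.2°, sin -22.2°) = (45.5, -18.6). ∠LKH = 56.1°, so KH runs at -22.2° + (180° − 56.1°) = 102° from the x-axis; with |KH| = 43.4, H = K + 43.4·(cos 102°, sin 102°) = (36.7, 23.9). So H.y = 23.9.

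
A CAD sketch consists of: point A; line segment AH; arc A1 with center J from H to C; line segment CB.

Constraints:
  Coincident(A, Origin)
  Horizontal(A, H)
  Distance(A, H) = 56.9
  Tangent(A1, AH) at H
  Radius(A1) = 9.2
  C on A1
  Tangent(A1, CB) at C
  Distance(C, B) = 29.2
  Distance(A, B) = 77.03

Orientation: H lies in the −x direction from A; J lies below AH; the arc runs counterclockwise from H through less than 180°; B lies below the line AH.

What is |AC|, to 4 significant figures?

66.70

Checks: A = (0.00, 0.00) ✓; |JC| = 9.200 ✓; ∠(JC, CB) = 90.00° ✓; |CB| = 29.20 ✓; |AB| = 77.03 ✓.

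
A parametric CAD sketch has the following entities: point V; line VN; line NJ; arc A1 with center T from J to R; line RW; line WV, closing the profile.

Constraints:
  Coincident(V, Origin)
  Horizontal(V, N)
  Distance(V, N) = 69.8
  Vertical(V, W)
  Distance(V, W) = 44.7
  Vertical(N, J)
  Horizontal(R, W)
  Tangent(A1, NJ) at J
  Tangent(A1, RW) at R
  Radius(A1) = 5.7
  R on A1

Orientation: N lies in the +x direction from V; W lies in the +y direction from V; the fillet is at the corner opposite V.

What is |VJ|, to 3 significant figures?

80.0

The virtual corner opposite V is at (69.8, 44.7). Since A1 is tangent to NJ there, TJ ⟂ NJ and since A1 is tangent to RW there, TR ⟂ RW, with radius 5.7, so the center T sits 5.7 in from both sides at T = (64.1, 39.0). That places the tangent points at J = (69.8, 39.0) on NJ and R = (64.1, 44.7) on RW. Then |VJ| = |J − V| = 80.0.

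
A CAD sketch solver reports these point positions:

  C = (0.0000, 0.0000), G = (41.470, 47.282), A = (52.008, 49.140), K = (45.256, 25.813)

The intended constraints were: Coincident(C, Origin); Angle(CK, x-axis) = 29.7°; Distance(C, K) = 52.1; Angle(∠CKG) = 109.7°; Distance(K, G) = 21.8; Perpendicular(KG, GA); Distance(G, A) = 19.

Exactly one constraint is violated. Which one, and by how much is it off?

Distance(G, A) = 19 — off by 8.30.

C = (0.00, 0.00) ✓; CK at 29.70° ✓; |CK| = 52.10 ✓; ∠CKG = 109.7° ✓; |KG| = 21.80 ✓; ∠(KG, GA) = 90.00° ✓; |GA| = 10.70 ✗.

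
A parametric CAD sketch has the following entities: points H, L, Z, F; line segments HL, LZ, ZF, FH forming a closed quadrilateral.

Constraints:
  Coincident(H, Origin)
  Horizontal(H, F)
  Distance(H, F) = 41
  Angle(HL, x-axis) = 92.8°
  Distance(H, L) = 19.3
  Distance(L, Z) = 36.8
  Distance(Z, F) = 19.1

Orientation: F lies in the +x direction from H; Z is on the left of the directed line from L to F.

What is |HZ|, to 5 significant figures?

40.289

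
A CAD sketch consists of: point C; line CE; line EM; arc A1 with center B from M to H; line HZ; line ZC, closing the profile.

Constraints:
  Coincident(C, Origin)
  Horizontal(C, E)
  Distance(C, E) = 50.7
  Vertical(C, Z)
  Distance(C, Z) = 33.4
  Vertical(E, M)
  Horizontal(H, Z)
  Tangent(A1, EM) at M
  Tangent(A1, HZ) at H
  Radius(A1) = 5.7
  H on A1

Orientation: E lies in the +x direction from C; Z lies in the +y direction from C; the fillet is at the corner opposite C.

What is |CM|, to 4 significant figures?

57.77

The virtual corner opposite C is at (50.70, 33.40). The tangent condition forces BM to be normal to EM and the tangent condition forces BH to be normal to HZ, with radius 5.7, so the center B sits 5.7 in from both sides at B = (45.00, 27.70). That places the tangent points at M = (50.70, 27.70) on EM and H = (45.00, 33.40) on HZ. Then |CM| = |M − C| = 57.77.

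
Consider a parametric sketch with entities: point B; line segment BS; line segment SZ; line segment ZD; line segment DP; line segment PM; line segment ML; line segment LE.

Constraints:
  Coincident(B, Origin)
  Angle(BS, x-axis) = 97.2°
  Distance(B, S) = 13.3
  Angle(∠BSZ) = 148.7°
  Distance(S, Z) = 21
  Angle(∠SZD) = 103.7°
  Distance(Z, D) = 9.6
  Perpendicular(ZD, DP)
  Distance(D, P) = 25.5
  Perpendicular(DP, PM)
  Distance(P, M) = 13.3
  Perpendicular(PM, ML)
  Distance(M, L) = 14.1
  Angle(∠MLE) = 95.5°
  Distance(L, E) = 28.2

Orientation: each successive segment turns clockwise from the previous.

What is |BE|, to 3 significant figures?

35.2

B is at the origin; BS runs at 97.2° with length 13.3, so S = (-1.67, 13.2). ∠BSZ = 148.7° gives SZ at 65.9° from the x-axis; with |SZ| = 21.0, Z = (6.91, 32.4). ∠SZD = 103.7° gives ZD at -10.4° from the x-axis; with |ZD| = 9.6, D = (16.4, 30.6). ZD is perpendicular to DP, so DP runs at -100°; with |DP| = 25.5, P = (11.7, 5.55). DP ⟂ PM, so PM runs at 170°; with |PM| = 13.3, M = (-1.33, 7.95). PM ⟂ ML, so ML runs at 79.6°; with |ML| = 14.1, L = (1.21, 21.8). ∠MLE = 95.5° gives LE at -4.90° from the x-axis; with |LE| = 28.2, E = (29.3, 19.4). Then |BE| = |E − B| = 35.2.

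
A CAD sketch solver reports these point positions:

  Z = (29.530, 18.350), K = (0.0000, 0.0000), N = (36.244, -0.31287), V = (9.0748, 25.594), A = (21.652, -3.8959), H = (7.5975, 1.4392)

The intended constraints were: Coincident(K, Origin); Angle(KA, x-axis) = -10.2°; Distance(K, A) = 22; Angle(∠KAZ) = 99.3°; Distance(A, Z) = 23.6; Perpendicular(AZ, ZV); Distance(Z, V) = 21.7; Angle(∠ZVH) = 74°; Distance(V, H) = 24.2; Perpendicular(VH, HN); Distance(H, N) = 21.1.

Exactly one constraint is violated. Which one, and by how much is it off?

Distance(H, N) = 21.1 — off by 7.60.

K = (0.00, 0.00) ✓; KA at -10.20° ✓; |KA| = 22.00 ✓; ∠KAZ = 99.30° ✓; |AZ| = 23.60 ✓; ∠(AZ, ZV) = 90.00° ✓; |ZV| = 21.70 ✓; ∠ZVH = 74.00° ✓; |VH| = 24.20 ✓; ∠(VH, HN) = 90.00° ✓; |HN| = 28.70 ✗.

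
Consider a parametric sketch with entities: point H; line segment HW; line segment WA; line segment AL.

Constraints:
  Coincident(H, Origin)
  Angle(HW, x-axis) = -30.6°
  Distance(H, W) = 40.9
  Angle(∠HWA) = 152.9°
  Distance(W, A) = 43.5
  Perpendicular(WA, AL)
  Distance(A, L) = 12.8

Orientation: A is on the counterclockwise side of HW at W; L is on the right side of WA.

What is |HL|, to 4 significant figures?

85.87

H is at the origin; HW runs at -30.6° with length 40.9, so W = 40.9·(cos -30.6°, sin -30.6°) = (35.20, -20.82). ∠HWA = 152.9°, so WA runs at -30.6° + (180° − 152.9°) = -3.500° from the x-axis; with |WA| = 43.5, A = W + 43.5·(cos -3.500°, sin -3.500°) = (78.62, -23.48). WA ⟂ AL; with |AL| = 12.8 on the right of WA, L = A + 12.8·(-0.06105, -0.9981) = (77.84, -36.25). Then |HL| = |L − H| = 85.87.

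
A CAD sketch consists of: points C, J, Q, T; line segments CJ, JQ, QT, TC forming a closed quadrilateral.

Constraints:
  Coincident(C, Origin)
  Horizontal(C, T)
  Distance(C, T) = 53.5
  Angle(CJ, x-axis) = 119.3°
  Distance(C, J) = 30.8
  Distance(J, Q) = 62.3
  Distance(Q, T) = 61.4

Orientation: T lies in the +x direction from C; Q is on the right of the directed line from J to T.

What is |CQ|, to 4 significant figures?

33.16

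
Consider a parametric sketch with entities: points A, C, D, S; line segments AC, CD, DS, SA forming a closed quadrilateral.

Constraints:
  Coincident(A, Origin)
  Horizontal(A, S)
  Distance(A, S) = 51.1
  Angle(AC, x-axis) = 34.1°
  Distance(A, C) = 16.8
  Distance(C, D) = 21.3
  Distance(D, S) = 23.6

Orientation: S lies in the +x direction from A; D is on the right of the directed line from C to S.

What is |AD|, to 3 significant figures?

29.0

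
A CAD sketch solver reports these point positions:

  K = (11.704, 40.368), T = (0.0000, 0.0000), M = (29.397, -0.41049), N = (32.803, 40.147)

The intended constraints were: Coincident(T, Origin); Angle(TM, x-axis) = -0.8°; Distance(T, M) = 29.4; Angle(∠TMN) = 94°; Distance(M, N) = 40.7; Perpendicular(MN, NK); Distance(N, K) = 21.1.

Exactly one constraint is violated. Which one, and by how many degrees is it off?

Perpendicular(MN, NK) — off by 4.20°.

T = (0.00, 0.00) ✓; TM at -0.8000° ✓; |TM| = 29.40 ✓; ∠TMN = 94.00° ✓; |MN| = 40.70 ✓; ∠(MN, NK) = 94.20° ✗; |NK| = 21.10 ✓.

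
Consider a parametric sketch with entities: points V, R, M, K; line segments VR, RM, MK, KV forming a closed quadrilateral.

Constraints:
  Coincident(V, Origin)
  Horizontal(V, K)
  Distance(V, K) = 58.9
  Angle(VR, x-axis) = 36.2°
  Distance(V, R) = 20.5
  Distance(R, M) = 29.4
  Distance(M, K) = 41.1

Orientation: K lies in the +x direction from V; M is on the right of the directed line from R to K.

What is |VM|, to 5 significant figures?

27.281

Checks: |RM| = 29.40 ✓; |MK| = 41.10 ✓.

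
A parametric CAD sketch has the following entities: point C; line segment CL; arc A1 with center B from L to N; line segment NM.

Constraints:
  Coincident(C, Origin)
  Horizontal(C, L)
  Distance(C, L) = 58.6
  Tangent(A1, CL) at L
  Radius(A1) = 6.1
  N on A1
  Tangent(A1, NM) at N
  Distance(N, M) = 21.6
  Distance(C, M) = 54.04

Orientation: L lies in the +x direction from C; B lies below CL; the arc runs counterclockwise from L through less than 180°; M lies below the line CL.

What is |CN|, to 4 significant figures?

52.88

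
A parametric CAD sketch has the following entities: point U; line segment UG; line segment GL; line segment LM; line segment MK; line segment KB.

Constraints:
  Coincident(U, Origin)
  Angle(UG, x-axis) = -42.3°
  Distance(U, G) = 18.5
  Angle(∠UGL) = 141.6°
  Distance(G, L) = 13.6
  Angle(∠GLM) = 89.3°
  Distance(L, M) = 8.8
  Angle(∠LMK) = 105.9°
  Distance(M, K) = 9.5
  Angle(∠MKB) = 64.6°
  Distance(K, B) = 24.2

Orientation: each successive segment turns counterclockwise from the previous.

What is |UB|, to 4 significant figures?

33.33

∠LMK = 105.9° gives MK at 160.9° from the x-axis; with |MK| = 9.5, K = (18.77, -1.481). ∠MKB = 64.6° gives KB at -83.70° from the x-axis; with |KB| = 24.2, B = (21.42, -25.53). Then |UB| = |B − U| = 33.33.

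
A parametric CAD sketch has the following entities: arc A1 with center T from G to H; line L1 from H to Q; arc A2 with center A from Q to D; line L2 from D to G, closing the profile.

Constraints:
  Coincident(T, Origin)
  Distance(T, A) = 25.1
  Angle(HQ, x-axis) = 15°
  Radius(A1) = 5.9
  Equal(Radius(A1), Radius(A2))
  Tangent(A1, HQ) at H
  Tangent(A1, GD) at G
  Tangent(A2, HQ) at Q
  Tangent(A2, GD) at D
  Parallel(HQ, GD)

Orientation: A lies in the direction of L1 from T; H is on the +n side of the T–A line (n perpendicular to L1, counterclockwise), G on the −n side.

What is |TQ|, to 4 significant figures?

25.78

The slot axis is L1's direction at 15.0°, so u = (cos 15.0°, sin 15.0°) = (0.9659, 0.2588) and n = (−sin 15.0°, cos 15.0°) = (-0.2588, 0.9659). T is at the origin and A lies 25.1 along u from T, so A = 25.1·u = (24.24, 6.496). Tangency of A1 to both parallel lines with radius 5.9 puts H and G at T ± 5.9·n: H = (-1.527, 5.699), G = (1.527, -5.699). Equal radii place Q and D the same way about A: Q = A + 5.9·n = (22.72, 12.20), D = A − 5.9·n = (25.77, 0.7974). Then |TQ| = |Q − T| = 25.78.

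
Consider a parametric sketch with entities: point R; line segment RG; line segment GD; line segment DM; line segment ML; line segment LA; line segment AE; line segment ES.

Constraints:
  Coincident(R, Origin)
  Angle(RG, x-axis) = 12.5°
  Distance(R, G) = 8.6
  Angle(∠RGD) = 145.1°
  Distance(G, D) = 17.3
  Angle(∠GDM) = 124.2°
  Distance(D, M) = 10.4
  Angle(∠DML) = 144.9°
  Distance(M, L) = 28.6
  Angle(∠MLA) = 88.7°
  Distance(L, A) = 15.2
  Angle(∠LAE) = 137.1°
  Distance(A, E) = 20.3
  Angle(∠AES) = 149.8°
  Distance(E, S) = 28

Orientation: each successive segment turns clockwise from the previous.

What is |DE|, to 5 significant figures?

32.806

R is at the origin; RG runs at 12.5° with length 8.6, so G = (8.3961, 1.8614). ∠RGD = 145.1° gives GD at -22.400° from the x-axis; with |GD| = 17.3, D = (24.391, -4.7311). ∠GDM = 124.2° gives DM at -78.200° from the x-axis; with |DM| = 10.4, M = (26.518, -14.911). ∠DML = 144.9° gives ML at -113.30° from the x-axis; with |ML| = 28.6, L = (15.205, -41.179). ∠MLA = 88.7° gives LA at 155.40° from the x-axis; with |LA| = 15.2, A = (1.3846, -34.851). ∠LAE = 137.1° gives AE at 112.50° from the x-axis; with |AE| = 20.3, E = (-6.3839, -16.097). Then |DE| = |E − D| = 32.806.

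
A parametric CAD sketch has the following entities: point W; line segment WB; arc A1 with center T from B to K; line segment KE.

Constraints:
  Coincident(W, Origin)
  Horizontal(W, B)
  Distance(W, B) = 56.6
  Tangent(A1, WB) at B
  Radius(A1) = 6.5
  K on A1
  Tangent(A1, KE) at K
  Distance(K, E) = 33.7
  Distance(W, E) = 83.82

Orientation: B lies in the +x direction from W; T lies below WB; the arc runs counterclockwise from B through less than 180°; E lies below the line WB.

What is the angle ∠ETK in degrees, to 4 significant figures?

79.08°

Checks: |TK| = 6.500 ✓; ∠(TK, KE) = 90.00° ✓; |KE| = 33.70 ✓; |WE| = 83.82 ✓.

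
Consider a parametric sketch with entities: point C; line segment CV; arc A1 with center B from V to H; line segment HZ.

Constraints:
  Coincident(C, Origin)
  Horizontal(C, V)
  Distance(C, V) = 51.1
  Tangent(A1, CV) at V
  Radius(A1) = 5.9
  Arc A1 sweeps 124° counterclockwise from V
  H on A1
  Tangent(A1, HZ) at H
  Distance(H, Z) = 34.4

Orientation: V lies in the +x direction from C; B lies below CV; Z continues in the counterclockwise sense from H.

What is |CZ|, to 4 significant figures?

75.54

C is at the origin; CV is horizontal with |CV| = 51.1 and V on the +x side, so V = (51.10, 0.000). Tangency of A1 to CV means the radius BV is perpendicular to CV, so B = V + (0, -5.9) = (51.10, -5.900). On A1, V sits at bearing 90° from B; a 124° counterclockwise sweep puts H at bearing 214°, so H = B + 5.9·(cos 214°, sin 214°) = (46.21, -9.199). A1 meets HZ tangentially, so BH is at right angles to HZ, so HZ runs along (−sin 214°, cos 214°); with |HZ| = 34.4, Z = (65.44, -37.72). Then |CZ| = |Z − C| = 75.54.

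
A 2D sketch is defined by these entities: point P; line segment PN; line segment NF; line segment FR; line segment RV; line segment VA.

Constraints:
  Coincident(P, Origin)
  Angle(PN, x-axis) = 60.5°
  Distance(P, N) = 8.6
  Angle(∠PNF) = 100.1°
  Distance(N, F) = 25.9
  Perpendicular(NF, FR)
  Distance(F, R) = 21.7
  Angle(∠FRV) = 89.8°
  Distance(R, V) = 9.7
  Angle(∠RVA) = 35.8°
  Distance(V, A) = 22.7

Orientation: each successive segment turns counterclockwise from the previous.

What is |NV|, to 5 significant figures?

27.053

NF ⟂ FR, so FR runs at -129.60°; with |FR| = 21.7, R = (-29.554, 7.2742). ∠FRV = 89.8° gives RV at -39.400° from the x-axis; with |RV| = 9.7, V = (-22.058, 1.1173). Then |NV| = |V − N| = 27.053.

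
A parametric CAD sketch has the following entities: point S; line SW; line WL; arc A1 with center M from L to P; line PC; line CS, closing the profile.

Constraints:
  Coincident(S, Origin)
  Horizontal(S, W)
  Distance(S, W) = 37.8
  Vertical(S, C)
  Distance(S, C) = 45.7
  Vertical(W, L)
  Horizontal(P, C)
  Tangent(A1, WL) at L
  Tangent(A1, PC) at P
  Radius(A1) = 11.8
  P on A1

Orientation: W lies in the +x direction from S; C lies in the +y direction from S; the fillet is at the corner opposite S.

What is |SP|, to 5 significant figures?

52.578

The virtual corner opposite S is at (37.800, 45.700). The tangent condition forces ML to be normal to WL and A1 meets PC tangentially, so MP is at right angles to PC, with radius 11.8, so the center M sits 11.8 in from both sides at M = (26.000, 33.900). That places the tangent points at L = (37.800, 33.900) on WL and P = (26.000, 45.700) on PC. Then |SP| = |P − S| = 52.578.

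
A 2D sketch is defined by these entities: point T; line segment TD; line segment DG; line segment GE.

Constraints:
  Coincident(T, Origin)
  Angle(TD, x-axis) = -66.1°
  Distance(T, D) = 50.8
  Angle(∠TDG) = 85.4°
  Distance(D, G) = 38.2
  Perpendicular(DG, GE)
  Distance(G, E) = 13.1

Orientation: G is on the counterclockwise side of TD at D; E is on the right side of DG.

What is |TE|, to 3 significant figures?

72.3

T is at the origin; TD runs at -66.1° with length 50.8, so D = 50.8·(cos -66.1°, sin -66.1°) = (20.6, -46.4). ∠TDG = 85.4°, so DG runs at -66.1° + (180° − 85.4°) = 28.5° from the x-axis; with |DG| = 38.2, G = D + 38.2·(cos 28.5°, sin 28.5°) = (54.2, -28.2). DG is perpendicular to GE; with |GE| = 13.1 on the right of DG, E = G + 13.1·(0.477, -0.879) = (60.4, -39.7). Then |TE| = |E − T| = 72.3.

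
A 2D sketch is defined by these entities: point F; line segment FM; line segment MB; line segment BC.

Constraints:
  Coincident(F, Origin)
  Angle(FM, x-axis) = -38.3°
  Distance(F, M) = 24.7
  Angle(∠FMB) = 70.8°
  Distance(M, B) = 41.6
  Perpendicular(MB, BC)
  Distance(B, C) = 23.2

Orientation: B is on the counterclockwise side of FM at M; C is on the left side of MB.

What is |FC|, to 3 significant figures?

33.5

F is at the origin; FM runs at -38.3° with length 24.7, so M = 24.7·(cos -38.3°, sin -38.3°) = (19.4, -15.3). ∠FMB = 70.8°, so MB runs at -38.3° + (180° − 70.8°) = 70.9° from the x-axis; with |MB| = 41.6, B = M + 41.6·(cos 70.9°, sin 70.9°) = (33.0, 24.0). MB is perpendicular to BC; with |BC| = 23.2 on the left of MB, C = B + 23.2·(-0.945, 0.327) = (11.1, 31.6). Then |FC| = |C − F| = 33.5.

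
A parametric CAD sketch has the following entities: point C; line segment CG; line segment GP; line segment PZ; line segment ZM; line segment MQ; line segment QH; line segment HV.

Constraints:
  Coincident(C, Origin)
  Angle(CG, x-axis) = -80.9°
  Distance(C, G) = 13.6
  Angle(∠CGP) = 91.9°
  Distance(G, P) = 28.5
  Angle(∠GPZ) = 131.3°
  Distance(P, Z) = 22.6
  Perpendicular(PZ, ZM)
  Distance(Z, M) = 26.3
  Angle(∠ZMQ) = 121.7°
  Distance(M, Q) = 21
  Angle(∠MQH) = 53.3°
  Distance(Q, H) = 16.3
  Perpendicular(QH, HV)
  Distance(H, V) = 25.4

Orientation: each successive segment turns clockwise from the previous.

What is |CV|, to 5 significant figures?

41.028

C is at the origin; CG runs at -80.9° with length 13.6, so G = (2.1509, -13.429). ∠CGP = 91.9° gives GP at -169.00° from the x-axis; with |GP| = 28.5, P = (-25.825, -18.867). ∠GPZ = 131.3° gives PZ at 142.30° from the x-axis; with |PZ| = 22.6, Z = (-43.707, -5.0464). PZ is perpendicular to ZM, so ZM runs at 52.300°; with |ZM| = 26.3, M = (-27.624, 15.763). ∠ZMQ = 121.7° gives MQ at -6.0000° from the x-axis; with |MQ| = 21.0, Q = (-6.7390, 13.568). ∠MQH = 53.3° gives QH at -132.70° from the x-axis; with |QH| = 16.3, H = (-17.793, 1.5886). QH is perpendicular to HV, so HV runs at 137.30°; with |HV| = 25.4, V = (-36.460, 18.814). Then |CV| = |V − C| = 41.028.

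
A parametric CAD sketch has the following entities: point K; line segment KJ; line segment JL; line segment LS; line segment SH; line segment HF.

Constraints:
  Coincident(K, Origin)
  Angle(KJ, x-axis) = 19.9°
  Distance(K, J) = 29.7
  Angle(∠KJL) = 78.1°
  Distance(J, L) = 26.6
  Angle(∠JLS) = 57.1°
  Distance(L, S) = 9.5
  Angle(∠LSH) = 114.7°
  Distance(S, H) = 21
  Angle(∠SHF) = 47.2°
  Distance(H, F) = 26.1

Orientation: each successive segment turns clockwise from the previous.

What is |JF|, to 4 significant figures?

23.86

K is at the origin; KJ runs at 19.9° with length 29.7, so J = (27.93, 10.11). ∠KJL = 78.1° gives JL at -82.00° from the x-axis; with |JL| = 26.6, L = (31.63, -16.23). ∠JLS = 57.1° gives LS at 155.1° from the x-axis; with |LS| = 9.5, S = (23.01, -12.23). ∠LSH = 114.7° gives SH at 89.80° from the x-axis; with |SH| = 21.0, H = (23.08, 8.768). ∠SHF = 47.2° gives HF at -43.00° from the x-axis; with |HF| = 26.1, F = (42.17, -9.032). Then |JF| = |F − J| = 23.86.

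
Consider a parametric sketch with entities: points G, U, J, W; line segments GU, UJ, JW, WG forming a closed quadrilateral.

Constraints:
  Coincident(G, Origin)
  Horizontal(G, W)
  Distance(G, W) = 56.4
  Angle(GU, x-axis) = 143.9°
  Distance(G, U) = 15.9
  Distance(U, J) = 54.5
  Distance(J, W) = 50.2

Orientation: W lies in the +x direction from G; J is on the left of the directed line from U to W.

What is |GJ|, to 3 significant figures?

52.4

G is at the origin; G and W share the same y with |GW| = 56.4 and W in +x, so W = (56.4, 0). GU runs at 143.9° with |GU| = 15.9, so U = (-12.8, 9.37). J is determined by |UJ| = 54.5 and |JW| = 50.2 together: it lies at the intersection of circle(U, 54.5) and circle(W, 50.2). With |UW| = 69.9, the foot of the radical line on UW is 38.2 from U and the perpendicular offset is √(54.5² − 38.2²) = 38.9. Taking the left-of-UW solution: J = (30.2, 42.8).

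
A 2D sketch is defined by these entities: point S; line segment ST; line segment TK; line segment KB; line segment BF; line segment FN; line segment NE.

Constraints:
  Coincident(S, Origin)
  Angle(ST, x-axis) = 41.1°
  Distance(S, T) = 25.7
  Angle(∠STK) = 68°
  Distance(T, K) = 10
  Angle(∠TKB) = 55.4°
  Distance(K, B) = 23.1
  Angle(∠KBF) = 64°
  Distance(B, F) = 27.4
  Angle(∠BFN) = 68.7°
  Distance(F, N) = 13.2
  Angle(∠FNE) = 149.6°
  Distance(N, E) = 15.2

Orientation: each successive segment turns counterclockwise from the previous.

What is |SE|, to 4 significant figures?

24.80

S is at the origin; ST runs at 41.1° with length 25.7, so T = (19.37, 16.89). ∠STK = 68.0° gives TK at 153.1° from the x-axis; with |TK| = 10.0, K = (10.45, 21.42). ∠TKB = 55.4° gives KB at -82.30° from the x-axis; with |KB| = 23.1, B = (13.54, -1.473). ∠KBF = 64.0° gives BF at 33.70° from the x-axis; with |BF| = 27.4, F = (36.34, 13.73). ∠BFN = 68.7° gives FN at 145.0° from the x-axis; with |FN| = 13.2, N = (25.53, 21.30). ∠FNE = 149.6° gives NE at 175.4° from the x-axis; with |NE| = 15.2, E = (10.38, 22.52). Then |SE| = |E − S| = 24.80.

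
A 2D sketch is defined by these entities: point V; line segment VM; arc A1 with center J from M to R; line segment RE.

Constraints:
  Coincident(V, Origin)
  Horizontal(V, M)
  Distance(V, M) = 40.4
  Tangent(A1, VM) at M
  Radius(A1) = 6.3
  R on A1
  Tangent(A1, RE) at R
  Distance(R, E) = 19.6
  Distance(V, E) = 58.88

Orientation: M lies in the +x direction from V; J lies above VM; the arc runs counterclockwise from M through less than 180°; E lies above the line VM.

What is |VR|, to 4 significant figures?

46.09

V is at the origin; V and M share the same y with |VM| = 40.4 and M on the +x side, so M = (40.40, 0.000). A1 meets VM tangentially, so JM is at right angles to VM, so J = M + (0, 6.3) = (40.40, 6.300). Since JR ⟂ RE (tangency), |JE| = √(6.3² + 19.6²) = 20.59 regardless of where R sits on A1. So E lies on both circle(V, 58.88) and circle(J, 20.59); the above-VM intersection is E = (55.13, 20.69). R is the foot of the tangent from E: R = (45.97, 3.357).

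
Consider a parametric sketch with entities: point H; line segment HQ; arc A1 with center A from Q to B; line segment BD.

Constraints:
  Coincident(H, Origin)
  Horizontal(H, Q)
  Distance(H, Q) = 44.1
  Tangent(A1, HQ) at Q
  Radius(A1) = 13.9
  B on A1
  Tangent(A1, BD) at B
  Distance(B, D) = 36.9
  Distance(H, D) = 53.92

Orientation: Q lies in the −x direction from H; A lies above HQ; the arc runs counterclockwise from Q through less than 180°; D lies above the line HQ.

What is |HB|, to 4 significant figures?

32.54

H is at the origin; HQ is horizontal with |HQ| = 44.1 and Q on the −x side, so Q = (-44.10, 0.000). The tangent condition forces AQ to be normal to HQ, so A = Q + (0, 13.9) = (-44.10, 13.90). Since AB ⟂ BD (tangency), |AD| = √(13.9² + 36.9²) = 39.43 regardless of where B sits on A1. So D lies on both circle(H, 53.92) and circle(A, 39.43); the above-HQ intersection is D = (-24.42, 48.07). B is the foot of the tangent from D: B = (-30.38, 11.66).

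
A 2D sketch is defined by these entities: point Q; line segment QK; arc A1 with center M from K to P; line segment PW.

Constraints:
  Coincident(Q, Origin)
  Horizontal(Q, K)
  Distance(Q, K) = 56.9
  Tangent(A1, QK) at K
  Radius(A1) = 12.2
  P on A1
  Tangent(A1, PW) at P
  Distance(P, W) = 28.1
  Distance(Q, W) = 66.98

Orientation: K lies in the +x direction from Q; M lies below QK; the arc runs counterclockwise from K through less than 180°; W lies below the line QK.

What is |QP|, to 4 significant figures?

47.54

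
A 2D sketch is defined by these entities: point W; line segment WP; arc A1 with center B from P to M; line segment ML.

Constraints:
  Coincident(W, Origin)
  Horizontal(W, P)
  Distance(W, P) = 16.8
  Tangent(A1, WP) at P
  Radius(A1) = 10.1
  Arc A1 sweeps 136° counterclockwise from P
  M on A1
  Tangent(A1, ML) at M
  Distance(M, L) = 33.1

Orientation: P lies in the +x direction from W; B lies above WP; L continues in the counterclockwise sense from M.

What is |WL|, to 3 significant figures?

40.4

On A1, P sits at bearing -90° from B; a 136° counterclockwise sweep puts M at bearing 46°, so M = B + 10.1·(cos 46°, sin 46°) = (23.8, 17.4). A1 meets ML tangentially, so BM is at right angles to ML, so ML runs along (−sin 46°, cos 46°); with |ML| = 33.1, L = (0.00590, 40.4). Then |WL| = |L − W| = 40.4.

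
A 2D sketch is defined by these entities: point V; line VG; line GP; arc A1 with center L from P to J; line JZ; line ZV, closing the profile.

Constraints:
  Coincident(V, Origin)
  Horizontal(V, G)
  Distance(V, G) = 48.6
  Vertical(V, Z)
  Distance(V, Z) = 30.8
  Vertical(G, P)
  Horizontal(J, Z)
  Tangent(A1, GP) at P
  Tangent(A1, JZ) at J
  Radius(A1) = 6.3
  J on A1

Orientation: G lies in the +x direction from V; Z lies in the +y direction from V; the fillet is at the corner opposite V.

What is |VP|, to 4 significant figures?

54.43

V is at the origin; VG is horizontal with |VG| = 48.6 and G on the +x side, so G = (48.60, 0.000). V and Z share the same x with |VZ| = 30.8 and Z on the +y side, so Z = (0.000, 30.80). The virtual corner opposite V is at (48.60, 30.80). A1 meets GP tangentially, so LP is at right angles to GP and tangency of A1 to JZ means the radius LJ is perpendicular to JZ, with radius 6.3, so the center L sits 6.3 in from both sides at L = (42.30, 24.50). That places the tangent points at P = (48.60, 24.50) on GP and J = (42.30, 30.80) on JZ. Then |VP| = |P − V| = 54.43.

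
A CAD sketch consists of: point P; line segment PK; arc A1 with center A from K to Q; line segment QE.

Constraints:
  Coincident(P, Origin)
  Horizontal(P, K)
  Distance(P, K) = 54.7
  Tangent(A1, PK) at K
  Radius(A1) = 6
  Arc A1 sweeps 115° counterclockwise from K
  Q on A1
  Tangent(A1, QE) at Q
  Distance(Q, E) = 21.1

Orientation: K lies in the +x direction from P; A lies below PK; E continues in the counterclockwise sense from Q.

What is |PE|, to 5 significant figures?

64.419

On A1, K sits at bearing 90° from A; a 115° counterclockwise sweep puts Q at bearing 205°, so Q = A + 6.0·(cos 205°, sin 205°) = (49.262, -8.5357). The tangent condition forces AQ to be normal to QE, so QE runs along (−sin 205°, cos 205°); with |QE| = 21.1, E = (58.179, -27.659). Then |PE| = |E − P| = 64.419.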